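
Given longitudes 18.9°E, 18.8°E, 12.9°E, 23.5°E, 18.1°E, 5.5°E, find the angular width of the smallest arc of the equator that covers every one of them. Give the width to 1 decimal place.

Sort the longitudes: +5.5°, +12.9°, +18.1°, +18.8°, +18.9°, +23.5°.
Eastward gaps between consecutive values (wrapping around): 7.4°, 5.2°, 0.7°, 0.1°, 4.6°, 342.0°.
Largest gap = 342.0° ⇒ minimal covering band is its complement: 360° − 342.0° = 18.0°.
Band runs from +5.5° eastward to +23.5°.

18.0°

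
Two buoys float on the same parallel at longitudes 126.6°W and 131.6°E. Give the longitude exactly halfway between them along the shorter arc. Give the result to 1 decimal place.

Signed shortest Δλ from -126.6° to +131.6° is -101.8°.
Midpoint longitude = -126.6° + (-101.8°)/2 = -126.6° − 50.9° = -177.5°.
(The naïve average (-126.6 + +131.6)/2 = 2.5° is on the wrong side of the globe.)

177.5°W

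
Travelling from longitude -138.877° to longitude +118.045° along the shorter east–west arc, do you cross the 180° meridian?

Naïve |118.045 − -138.877| = 256.922° > 180°, so the shorter arc goes the other way round — across 180°.
Signed shortest Δλ = ((118.045 − -138.877 + 180) mod 360) − 180 = -103.078°.
Going west by 103.078° from -138.877° passes through 180° before reaching +118.045°.

Yes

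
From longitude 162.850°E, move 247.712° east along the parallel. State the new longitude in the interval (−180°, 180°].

Start at +162.850°; shift +247.712° → +410.562°.
+410.562° lies outside (−180°, 180°]; subtract 360° → +50.562°.

50.562°E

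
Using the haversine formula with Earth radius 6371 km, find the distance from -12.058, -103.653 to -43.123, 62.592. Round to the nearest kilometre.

Δλ = 62.592 − -103.653 = 166.245°.
Δφ = -43.123 − -12.058 = -31.065°.
a = sin²(Δφ/2) + cos φ₁ · cos φ₂ · sin²(Δλ/2) = 0.775258.
c = 2·atan2(√a, √(1−a)) = 2.15378 rad → d = 6371·c ≈ 13721.72 km.

13722 km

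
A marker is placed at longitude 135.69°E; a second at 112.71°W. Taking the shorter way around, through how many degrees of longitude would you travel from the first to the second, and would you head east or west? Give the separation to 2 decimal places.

111.60° east

Raw difference: -112.71 − 135.69 = -248.4°.
Normalise into (−180°, 180°]: -248.4° + 360° = 111.6°.
Positive ⇒ the second point lies to the east; separation 111.60°.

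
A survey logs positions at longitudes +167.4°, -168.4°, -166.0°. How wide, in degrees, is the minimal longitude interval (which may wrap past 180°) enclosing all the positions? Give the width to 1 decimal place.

26.6°

Sort the longitudes: -168.4°, -166.0°, +167.4°.
Eastward gaps between consecutive values (wrapping around): 2.4°, 333.4°, 24.2°.
Largest gap = 333.4° ⇒ minimal covering band is its complement: 360° − 333.4° = 26.6°.
Band runs from +167.4° eastward to -166.0°, crossing the antimeridian.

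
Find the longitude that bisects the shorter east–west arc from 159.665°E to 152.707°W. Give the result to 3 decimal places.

Signed shortest Δλ from +159.665° to -152.707° is +47.628°.
Midpoint longitude = +159.665° + (+47.628°)/2 = +159.665° + 23.814° = +183.479°.
Normalise into (−180°, 180°]: -176.521°.
(The naïve average (+159.665 + -152.707)/2 = 3.479° is on the wrong side of the globe.)

176.521°W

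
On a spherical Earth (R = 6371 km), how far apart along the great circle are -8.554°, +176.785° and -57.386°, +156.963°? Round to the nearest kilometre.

5692 km

Δλ = 156.963 − 176.785 = -19.822°.
Δφ = -57.386 − -8.554 = -48.832°.
a = sin²(Δφ/2) + cos φ₁ · cos φ₂ · sin²(Δλ/2) = 0.186655.
c = 2·atan2(√a, √(1−a)) = 0.89350 rad → d = 6371·c ≈ 5692.47 km.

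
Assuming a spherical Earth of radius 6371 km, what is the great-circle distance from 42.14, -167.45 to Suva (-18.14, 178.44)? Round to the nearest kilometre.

6858 km

Δλ = 178.44 − -167.45 = 345.89°; wrapped into (−180°, 180°]: -14.11°.
Δφ = -18.14 − 42.14 = -60.28°.
a = sin²(Δφ/2) + cos φ₁ · cos φ₂ · sin²(Δλ/2) = 0.262749.
c = 2·atan2(√a, √(1−a)) = 1.07640 rad → d = 6371·c ≈ 6857.73 km.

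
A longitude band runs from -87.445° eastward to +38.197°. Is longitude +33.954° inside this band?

Yes

Band width going east from -87.445° to +38.197°: ((38.197 − -87.445) mod 360) = 125.642°.
Offset of +33.954° east of the west edge: ((33.954 − -87.445) mod 360) = 121.399°.
121.399° ≤ 125.642° ⇒ inside.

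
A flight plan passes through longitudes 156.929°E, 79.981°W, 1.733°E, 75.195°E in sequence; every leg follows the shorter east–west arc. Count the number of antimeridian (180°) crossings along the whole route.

1

Leg 1: +156.929° → -79.981°, shortest Δλ = 123.09° (east) — crosses 180°.
Leg 2: -79.981° → +1.733°, shortest Δλ = 81.714° (east) — does not cross 180°.
Leg 3: +1.733° → +75.195°, shortest Δλ = 73.462° (east) — does not cross 180°.
Total crossings: 1.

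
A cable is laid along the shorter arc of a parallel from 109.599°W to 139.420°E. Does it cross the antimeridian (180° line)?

Yes

Naïve |139.420 − -109.599| = 249.019° > 180°, so the shorter arc goes the other way round — across 180°.
Signed shortest Δλ = ((139.420 − -109.599 + 180) mod 360) − 180 = -110.981°.
Going west by 110.981° from -109.599° passes through 180° before reaching +139.420°.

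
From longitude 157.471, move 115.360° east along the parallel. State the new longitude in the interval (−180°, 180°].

-87.169°

Start at +157.471°; shift +115.360° → +272.831°.
+272.831° lies outside (−180°, 180°]; subtract 360° → -87.169°.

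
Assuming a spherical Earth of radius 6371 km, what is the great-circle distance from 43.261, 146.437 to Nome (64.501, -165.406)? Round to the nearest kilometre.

3796 km

Δλ = -165.406 − 146.437 = -311.843°; wrapped into (−180°, 180°]: 48.157°.
Δφ = 64.501 − 43.261 = 21.240°.
a = sin²(Δφ/2) + cos φ₁ · cos φ₂ · sin²(Δλ/2) = 0.086148.
c = 2·atan2(√a, √(1−a)) = 0.59579 rad → d = 6371·c ≈ 3795.80 km.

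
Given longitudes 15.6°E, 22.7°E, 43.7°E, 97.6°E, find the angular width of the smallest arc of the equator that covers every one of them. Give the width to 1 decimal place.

82.0°

Sort the longitudes: +15.6°, +22.7°, +43.7°, +97.6°.
Eastward gaps between consecutive values (wrapping around): 7.1°, 21.0°, 53.9°, 278.0°.
Largest gap = 278.0° ⇒ minimal covering band is its complement: 360° − 278.0° = 82.0°.
Band runs from +15.6° eastward to +97.6°.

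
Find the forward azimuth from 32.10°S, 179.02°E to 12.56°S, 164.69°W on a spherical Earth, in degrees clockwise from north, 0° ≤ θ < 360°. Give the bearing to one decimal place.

Δλ = -164.69 − 179.02 = -343.71°; wrapped into (−180°, 180°]: 16.29°.
θ = atan2( sin Δλ · cos φ₂ , cos φ₁ · sin φ₂ − sin φ₁ · cos φ₂ · cos Δλ )
  = atan2(0.27379, 0.31364) = 41.119° → normalised to [0°, 360°): 41.119°.

41.1°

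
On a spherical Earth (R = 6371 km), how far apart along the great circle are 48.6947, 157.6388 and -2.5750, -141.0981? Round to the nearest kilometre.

8178 km

Δλ = -141.0981 − 157.6388 = -298.7369°; wrapped into (−180°, 180°]: 61.2631°.
Δφ = -2.5750 − 48.6947 = -51.2697°.
a = sin²(Δφ/2) + cos φ₁ · cos φ₂ · sin²(Δλ/2) = 0.358358.
c = 2·atan2(√a, √(1−a)) = 1.28358 rad → d = 6371·c ≈ 8177.68 km.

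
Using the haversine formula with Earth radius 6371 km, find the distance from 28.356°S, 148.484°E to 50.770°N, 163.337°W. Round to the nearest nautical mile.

Δλ = -163.337 − 148.484 = -311.821°; wrapped into (−180°, 180°]: 48.179°.
Δφ = 50.770 − -28.356 = 79.126°.
a = sin²(Δφ/2) + cos φ₁ · cos φ₂ · sin²(Δλ/2) = 0.498395.
c = 2·atan2(√a, √(1−a)) = 1.56759 rad → d = 6371·c ≈ 9987.09 km ≈ 5392.60 nmi.

5393 nmi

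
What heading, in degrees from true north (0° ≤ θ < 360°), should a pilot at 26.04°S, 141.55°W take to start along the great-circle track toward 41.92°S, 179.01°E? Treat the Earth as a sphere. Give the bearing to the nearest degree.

234°

Δλ = 179.01 − -141.55 = 320.56°; wrapped into (−180°, 180°]: -39.44°.
θ = atan2( sin Δλ · cos φ₂ , cos φ₁ · sin φ₂ − sin φ₁ · cos φ₂ · cos Δλ )
  = atan2(-0.47269, -0.34800) = -126.361° → normalised to [0°, 360°): 233.639°.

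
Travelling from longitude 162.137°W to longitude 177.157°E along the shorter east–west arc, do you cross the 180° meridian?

Yes

Naïve |177.157 − -162.137| = 339.294° > 180°, so the shorter arc goes the other way round — across 180°.
Signed shortest Δλ = ((177.157 − -162.137 + 180) mod 360) − 180 = -20.706°.
Going west by 20.706° from -162.137° passes through 180° before reaching +177.157°.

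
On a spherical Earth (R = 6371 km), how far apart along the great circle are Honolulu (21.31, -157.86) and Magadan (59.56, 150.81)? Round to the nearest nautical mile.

3154 nmi

Δλ = 150.81 − -157.86 = 308.67°; wrapped into (−180°, 180°]: -51.33°.
Δφ = 59.56 − 21.31 = 38.25°.
a = sin²(Δφ/2) + cos φ₁ · cos φ₂ · sin²(Δλ/2) = 0.195880.
c = 2·atan2(√a, √(1−a)) = 0.91695 rad → d = 6371·c ≈ 5841.92 km ≈ 3154.38 nmi.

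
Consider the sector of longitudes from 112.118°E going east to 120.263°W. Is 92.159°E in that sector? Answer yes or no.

No

Band width going east from +112.118° to -120.263°: ((-120.263 − 112.118) mod 360) = 127.619°.
Offset of +92.159° east of the west edge: ((92.159 − 112.118) mod 360) = 340.041°.
340.041° > 127.619° ⇒ outside.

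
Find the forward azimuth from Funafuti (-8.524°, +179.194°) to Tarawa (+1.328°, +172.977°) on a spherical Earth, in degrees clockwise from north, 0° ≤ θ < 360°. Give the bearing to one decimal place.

327.5°

Δλ = 172.977 − 179.194 = -6.217°.
θ = atan2( sin Δλ · cos φ₂ , cos φ₁ · sin φ₂ − sin φ₁ · cos φ₂ · cos Δλ )
  = atan2(-0.10827, 0.17023) = -32.456° → normalised to [0°, 360°): 327.544°.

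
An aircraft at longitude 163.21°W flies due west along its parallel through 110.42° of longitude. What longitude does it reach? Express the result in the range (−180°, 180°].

86.37°E

Start at -163.21°; shift −110.42° → -273.63°.
-273.63° lies outside (−180°, 180°]; add 360° → +86.37°.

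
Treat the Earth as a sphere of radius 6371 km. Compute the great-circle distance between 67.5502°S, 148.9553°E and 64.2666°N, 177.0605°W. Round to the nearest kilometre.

14904 km

Δλ = -177.0605 − 148.9553 = -326.0158°; wrapped into (−180°, 180°]: 33.9842°.
Δφ = 64.2666 − -67.5502 = 131.8168°.
a = sin²(Δφ/2) + cos φ₁ · cos φ₂ · sin²(Δλ/2) = 0.847536.
c = 2·atan2(√a, √(1−a)) = 2.33932 rad → d = 6371·c ≈ 14903.78 km.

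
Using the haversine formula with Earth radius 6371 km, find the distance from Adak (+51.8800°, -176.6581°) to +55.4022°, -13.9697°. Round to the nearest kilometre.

Δλ = -13.9697 − -176.6581 = 162.6884°.
Δφ = 55.4022 − 51.8800 = 3.5222°.
a = sin²(Δφ/2) + cos φ₁ · cos φ₂ · sin²(Δλ/2) = 0.343522.
c = 2·atan2(√a, √(1−a)) = 1.25249 rad → d = 6371·c ≈ 7979.63 km.

7980 km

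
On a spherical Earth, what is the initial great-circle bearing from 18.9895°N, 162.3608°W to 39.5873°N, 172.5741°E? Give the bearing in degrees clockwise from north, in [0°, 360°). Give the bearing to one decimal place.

Δλ = 172.5741 − -162.3608 = 334.9349°; wrapped into (−180°, 180°]: -25.0651°.
θ = atan2( sin Δλ · cos φ₂ , cos φ₁ · sin φ₂ − sin φ₁ · cos φ₂ · cos Δλ )
  = atan2(-0.32649, 0.37542) = -41.012° → normalised to [0°, 360°): 318.988°.

319.0°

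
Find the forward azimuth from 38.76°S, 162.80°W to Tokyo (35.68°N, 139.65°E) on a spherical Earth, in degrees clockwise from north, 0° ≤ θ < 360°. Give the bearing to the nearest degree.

Δλ = 139.65 − -162.80 = 302.45°; wrapped into (−180°, 180°]: -57.55°.
θ = atan2( sin Δλ · cos φ₂ , cos φ₁ · sin φ₂ − sin φ₁ · cos φ₂ · cos Δλ )
  = atan2(-0.68546, 0.72767) = -43.289° → normalised to [0°, 360°): 316.711°.

317°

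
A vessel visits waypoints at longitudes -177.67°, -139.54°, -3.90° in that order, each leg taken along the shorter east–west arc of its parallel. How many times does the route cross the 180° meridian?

Leg 1: -177.67° → -139.54°, shortest Δλ = 38.13° (east) — does not cross 180°.
Leg 2: -139.54° → -3.90°, shortest Δλ = 135.64° (east) — does not cross 180°.
Total crossings: 0.

0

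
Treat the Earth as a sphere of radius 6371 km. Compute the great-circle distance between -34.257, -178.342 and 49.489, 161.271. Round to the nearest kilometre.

9527 km

Δλ = 161.271 − -178.342 = 339.613°; wrapped into (−180°, 180°]: -20.387°.
Δφ = 49.489 − -34.257 = 83.746°.
a = sin²(Δφ/2) + cos φ₁ · cos φ₂ · sin²(Δλ/2) = 0.462347.
c = 2·atan2(√a, √(1−a)) = 1.49542 rad → d = 6371·c ≈ 9527.32 km.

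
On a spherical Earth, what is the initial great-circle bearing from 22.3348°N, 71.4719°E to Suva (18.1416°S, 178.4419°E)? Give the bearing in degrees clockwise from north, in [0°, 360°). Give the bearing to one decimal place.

Δλ = 178.4419 − 71.4719 = 106.9700°.
θ = atan2( sin Δλ · cos φ₂ , cos φ₁ · sin φ₂ − sin φ₁ · cos φ₂ · cos Δλ )
  = atan2(0.90891, -0.18260) = 101.360° → normalised to [0°, 360°): 101.360°.

101.4°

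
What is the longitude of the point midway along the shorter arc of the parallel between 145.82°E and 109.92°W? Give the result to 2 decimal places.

162.05°W

Signed shortest Δλ from +145.82° to -109.92° is +104.26°.
Midpoint longitude = +145.82° + (+104.26°)/2 = +145.82° + 52.13° = +197.95°.
Normalise into (−180°, 180°]: -162.05°.
(The naïve average (+145.82 + -109.92)/2 = 17.95° is on the wrong side of the globe.)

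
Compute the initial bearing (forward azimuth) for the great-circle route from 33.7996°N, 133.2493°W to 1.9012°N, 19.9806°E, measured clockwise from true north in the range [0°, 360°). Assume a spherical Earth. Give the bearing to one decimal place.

40.7°

Δλ = 19.9806 − -133.2493 = 153.2299°.
θ = atan2( sin Δλ · cos φ₂ , cos φ₁ · sin φ₂ − sin φ₁ · cos φ₂ · cos Δλ )
  = atan2(0.45016, 0.52396) = 40.668° → normalised to [0°, 360°): 40.668°.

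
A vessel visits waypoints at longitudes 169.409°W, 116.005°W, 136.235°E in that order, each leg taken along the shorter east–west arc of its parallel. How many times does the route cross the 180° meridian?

1

Leg 1: -169.409° → -116.005°, shortest Δλ = 53.404° (east) — does not cross 180°.
Leg 2: -116.005° → +136.235°, shortest Δλ = -107.76° (west) — crosses 180°.
Total crossings: 1.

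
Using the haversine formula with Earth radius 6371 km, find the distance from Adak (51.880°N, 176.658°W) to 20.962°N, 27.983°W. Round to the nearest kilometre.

11362 km

Δλ = -27.983 − -176.658 = 148.675°.
Δφ = 20.962 − 51.880 = -30.918°.
a = sin²(Δφ/2) + cos φ₁ · cos φ₂ · sin²(Δλ/2) = 0.605489.
c = 2·atan2(√a, √(1−a)) = 1.78337 rad → d = 6371·c ≈ 11361.87 km.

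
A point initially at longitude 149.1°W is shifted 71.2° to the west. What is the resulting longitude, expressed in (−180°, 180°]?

Start at -149.1°; shift −71.2° → -220.3°.
-220.3° lies outside (−180°, 180°]; add 360° → +139.7°.

139.7°E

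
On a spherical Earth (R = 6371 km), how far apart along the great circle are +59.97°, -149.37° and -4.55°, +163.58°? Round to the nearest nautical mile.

4459 nmi

Δλ = 163.58 − -149.37 = 312.95°; wrapped into (−180°, 180°]: -47.05°.
Δφ = -4.55 − 59.97 = -64.52°.
a = sin²(Δφ/2) + cos φ₁ · cos φ₂ · sin²(Δλ/2) = 0.364383.
c = 2·atan2(√a, √(1−a)) = 1.29612 rad → d = 6371·c ≈ 8257.59 km ≈ 4458.74 nmi.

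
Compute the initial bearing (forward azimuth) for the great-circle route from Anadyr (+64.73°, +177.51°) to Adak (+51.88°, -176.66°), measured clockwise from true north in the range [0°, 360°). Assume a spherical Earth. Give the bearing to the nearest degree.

Δλ = -176.66 − 177.51 = -354.17°; wrapped into (−180°, 180°]: 5.83°.
θ = atan2( sin Δλ · cos φ₂ , cos φ₁ · sin φ₂ − sin φ₁ · cos φ₂ · cos Δλ )
  = atan2(0.06270, -0.21951) = 164.058° → normalised to [0°, 360°): 164.058°.

164°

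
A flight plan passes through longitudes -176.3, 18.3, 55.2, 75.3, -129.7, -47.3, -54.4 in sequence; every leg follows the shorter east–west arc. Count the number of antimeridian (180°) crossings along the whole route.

2

Leg 1: -176.3° → +18.3°, shortest Δλ = -165.4° (west) — crosses 180°.
Leg 2: +18.3° → +55.2°, shortest Δλ = 36.9° (east) — does not cross 180°.
Leg 3: +55.2° → +75.3°, shortest Δλ = 20.1° (east) — does not cross 180°.
Leg 4: +75.3° → -129.7°, shortest Δλ = 155.0° (east) — crosses 180°.
Leg 5: -129.7° → -47.3°, shortest Δλ = 82.4° (east) — does not cross 180°.
Leg 6: -47.3° → -54.4°, shortest Δλ = -7.1° (west) — does not cross 180°.
Total crossings: 2.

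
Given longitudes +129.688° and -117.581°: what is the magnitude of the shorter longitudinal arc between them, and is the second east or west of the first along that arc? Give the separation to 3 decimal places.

112.731° east

Raw difference: -117.581 − 129.688 = -247.269°.
Normalise into (−180°, 180°]: -247.269° + 360° = 112.731°.
Positive ⇒ the second point lies to the east; separation 112.731°.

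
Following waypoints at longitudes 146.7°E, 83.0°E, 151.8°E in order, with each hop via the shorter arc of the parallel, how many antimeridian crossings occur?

0

Leg 1: +146.7° → +83.0°, shortest Δλ = -63.7° (west) — does not cross 180°.
Leg 2: +83.0° → +151.8°, shortest Δλ = 68.8° (east) — does not cross 180°.
Total crossings: 0.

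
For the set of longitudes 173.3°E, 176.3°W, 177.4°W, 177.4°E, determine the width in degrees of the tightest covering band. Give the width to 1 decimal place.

10.4°

Sort the longitudes: -177.4°, -176.3°, +173.3°, +177.4°.
Eastward gaps between consecutive values (wrapping around): 1.1°, 349.6°, 4.1°, 5.2°.
Largest gap = 349.6° ⇒ minimal covering band is its complement: 360° − 349.6° = 10.4°.
Band runs from +173.3° eastward to -176.3°, crossing the antimeridian.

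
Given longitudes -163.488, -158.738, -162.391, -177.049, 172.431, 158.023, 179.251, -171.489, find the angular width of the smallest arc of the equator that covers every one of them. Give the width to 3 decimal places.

43.239°

Sort the longitudes: -177.049°, -171.489°, -163.488°, -162.391°, -158.738°, +158.023°, +172.431°, +179.251°.
Eastward gaps between consecutive values (wrapping around): 5.560°, 8.001°, 1.097°, 3.653°, 316.761°, 14.408°, 6.820°, 3.700°.
Largest gap = 316.761° ⇒ minimal covering band is its complement: 360° − 316.761° = 43.239°.
Band runs from +158.023° eastward to -158.738°, crossing the antimeridian.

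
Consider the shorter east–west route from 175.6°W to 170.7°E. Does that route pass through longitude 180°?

Yes

Naïve |170.7 − -175.6| = 346.3° > 180°, so the shorter arc goes the other way round — across 180°.
Signed shortest Δλ = ((170.7 − -175.6 + 180) mod 360) − 180 = -13.7°.
Going west by 13.7° from -175.6° passes through 180° before reaching +170.7°.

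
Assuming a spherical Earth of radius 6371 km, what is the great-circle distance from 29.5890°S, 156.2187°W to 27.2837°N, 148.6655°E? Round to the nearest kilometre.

8623 km

Δλ = 148.6655 − -156.2187 = 304.8842°; wrapped into (−180°, 180°]: -55.1158°.
Δφ = 27.2837 − -29.5890 = 56.8727°.
a = sin²(Δφ/2) + cos φ₁ · cos φ₂ · sin²(Δλ/2) = 0.392170.
c = 2·atan2(√a, √(1−a)) = 1.35343 rad → d = 6371·c ≈ 8622.69 km.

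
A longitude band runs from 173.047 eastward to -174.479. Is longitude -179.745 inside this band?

Band width going east from +173.047° to -174.479°: ((-174.479 − 173.047) mod 360) = 12.474°.
Offset of -179.745° east of the west edge: ((-179.745 − 173.047) mod 360) = 7.208°.
7.208° ≤ 12.474° ⇒ inside.

Yes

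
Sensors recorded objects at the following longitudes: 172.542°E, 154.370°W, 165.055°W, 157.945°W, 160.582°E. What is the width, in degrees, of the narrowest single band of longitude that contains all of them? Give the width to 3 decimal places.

Sort the longitudes: -165.055°, -157.945°, -154.370°, +160.582°, +172.542°.
Eastward gaps between consecutive values (wrapping around): 7.110°, 3.575°, 314.952°, 11.960°, 22.403°.
Largest gap = 314.952° ⇒ minimal covering band is its complement: 360° − 314.952° = 45.048°.
Band runs from +160.582° eastward to -154.370°, crossing the antimeridian.

45.048°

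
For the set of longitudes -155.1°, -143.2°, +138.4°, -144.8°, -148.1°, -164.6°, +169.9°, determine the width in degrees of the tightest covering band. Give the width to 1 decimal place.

Sort the longitudes: -164.6°, -155.1°, -148.1°, -144.8°, -143.2°, +138.4°, +169.9°.
Eastward gaps between consecutive values (wrapping around): 9.5°, 7.0°, 3.3°, 1.6°, 281.6°, 31.5°, 25.5°.
Largest gap = 281.6° ⇒ minimal covering band is its complement: 360° − 281.6° = 78.4°.
Band runs from +138.4° eastward to -143.2°, crossing the antimeridian.

78.4°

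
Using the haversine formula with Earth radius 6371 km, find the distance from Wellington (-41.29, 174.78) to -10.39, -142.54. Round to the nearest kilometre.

Δλ = -142.54 − 174.78 = -317.32°; wrapped into (−180°, 180°]: 42.68°.
Δφ = -10.39 − -41.29 = 30.90°.
a = sin²(Δφ/2) + cos φ₁ · cos φ₂ · sin²(Δλ/2) = 0.168837.
c = 2·atan2(√a, √(1−a)) = 0.84688 rad → d = 6371·c ≈ 5395.45 km.

5395 km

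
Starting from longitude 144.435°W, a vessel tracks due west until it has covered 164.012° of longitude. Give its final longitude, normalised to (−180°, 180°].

51.553°E

Start at -144.435°; shift −164.012° → -308.447°.
-308.447° lies outside (−180°, 180°]; add 360° → +51.553°.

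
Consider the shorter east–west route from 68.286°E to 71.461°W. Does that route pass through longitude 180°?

No

Signed shortest Δλ = ((-71.461 − 68.286 + 180) mod 360) − 180 = -139.747°.
Going west by 139.747° from +68.286° reaches -71.461° without touching 180°.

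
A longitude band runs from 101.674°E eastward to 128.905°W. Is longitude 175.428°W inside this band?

Yes

Band width going east from +101.674° to -128.905°: ((-128.905 − 101.674) mod 360) = 129.421°.
Offset of -175.428° east of the west edge: ((-175.428 − 101.674) mod 360) = 82.898°.
82.898° ≤ 129.421° ⇒ inside.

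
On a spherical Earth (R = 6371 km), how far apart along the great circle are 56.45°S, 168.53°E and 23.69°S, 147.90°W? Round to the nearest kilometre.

5054 km

Δλ = -147.90 − 168.53 = -316.43°; wrapped into (−180°, 180°]: 43.57°.
Δφ = -23.69 − -56.45 = 32.76°.
a = sin²(Δφ/2) + cos φ₁ · cos φ₂ · sin²(Δλ/2) = 0.149234.
c = 2·atan2(√a, √(1−a)) = 0.79325 rad → d = 6371·c ≈ 5053.80 km.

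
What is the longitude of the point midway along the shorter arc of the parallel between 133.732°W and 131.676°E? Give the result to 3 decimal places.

178.972°E

Signed shortest Δλ from -133.732° to +131.676° is -94.592°.
Midpoint longitude = -133.732° + (-94.592°)/2 = -133.732° − 47.296° = -181.028°.
Normalise into (−180°, 180°]: +178.972°.
(The naïve average (-133.732 + +131.676)/2 = -1.028° is on the wrong side of the globe.)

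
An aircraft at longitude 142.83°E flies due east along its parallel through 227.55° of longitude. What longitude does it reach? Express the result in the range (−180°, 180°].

10.38°E

Start at +142.83°; shift +227.55° → +370.38°.
+370.38° lies outside (−180°, 180°]; subtract 360° → +10.38°.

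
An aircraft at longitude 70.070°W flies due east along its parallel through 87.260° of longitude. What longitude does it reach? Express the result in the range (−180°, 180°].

Start at -70.070°; shift +87.260° → +17.190°.
+17.190° already lies in (−180°, 180°].

17.190°E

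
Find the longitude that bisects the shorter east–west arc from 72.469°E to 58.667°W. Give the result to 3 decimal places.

6.901°E

Signed shortest Δλ from +72.469° to -58.667° is -131.136°.
Midpoint longitude = +72.469° + (-131.136°)/2 = +72.469° − 65.568° = +6.901°.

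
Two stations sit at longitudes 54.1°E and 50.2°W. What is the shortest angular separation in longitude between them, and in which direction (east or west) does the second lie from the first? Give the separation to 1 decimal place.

Raw difference: -50.2 − 54.1 = -104.3°.
Normalise into (−180°, 180°]: -104.3° stays -104.3°.
Negative ⇒ the second point lies to the west; separation 104.3°.

104.3° west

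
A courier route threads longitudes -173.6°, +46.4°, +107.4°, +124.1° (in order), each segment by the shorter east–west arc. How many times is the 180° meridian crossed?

Leg 1: -173.6° → +46.4°, shortest Δλ = -140.0° (west) — crosses 180°.
Leg 2: +46.4° → +107.4°, shortest Δλ = 61.0° (east) — does not cross 180°.
Leg 3: +107.4° → +124.1°, shortest Δλ = 16.7° (east) — does not cross 180°.
Total crossings: 1.

1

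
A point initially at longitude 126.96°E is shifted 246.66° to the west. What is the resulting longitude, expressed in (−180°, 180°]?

Start at +126.96°; shift −246.66° → -119.70°.
-119.70° already lies in (−180°, 180°].

119.70°W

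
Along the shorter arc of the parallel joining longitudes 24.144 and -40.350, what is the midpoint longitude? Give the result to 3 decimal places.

Signed shortest Δλ from +24.144° to -40.350° is -64.494°.
Midpoint longitude = +24.144° + (-64.494°)/2 = +24.144° − 32.247° = -8.103°.

-8.103°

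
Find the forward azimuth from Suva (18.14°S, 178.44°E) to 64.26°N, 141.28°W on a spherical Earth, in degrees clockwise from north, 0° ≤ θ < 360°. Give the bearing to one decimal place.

16.3°

Δλ = -141.28 − 178.44 = -319.72°; wrapped into (−180°, 180°]: 40.28°.
θ = atan2( sin Δλ · cos φ₂ , cos φ₁ · sin φ₂ − sin φ₁ · cos φ₂ · cos Δλ )
  = atan2(0.28078, 0.95916) = 16.317° → normalised to [0°, 360°): 16.317°.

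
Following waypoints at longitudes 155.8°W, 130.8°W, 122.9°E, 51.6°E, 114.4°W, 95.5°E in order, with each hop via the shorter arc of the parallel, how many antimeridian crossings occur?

Leg 1: -155.8° → -130.8°, shortest Δλ = 25.0° (east) — does not cross 180°.
Leg 2: -130.8° → +122.9°, shortest Δλ = -106.3° (west) — crosses 180°.
Leg 3: +122.9° → +51.6°, shortest Δλ = -71.3° (west) — does not cross 180°.
Leg 4: +51.6° → -114.4°, shortest Δλ = -166.0° (west) — does not cross 180°.
Leg 5: -114.4° → +95.5°, shortest Δλ = -150.1° (west) — crosses 180°.
Total crossings: 2.

2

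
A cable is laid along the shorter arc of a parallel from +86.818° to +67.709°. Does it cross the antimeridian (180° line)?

No

Signed shortest Δλ = ((67.709 − 86.818 + 180) mod 360) − 180 = -19.109°.
Going west by 19.109° from +86.818° reaches +67.709° without touching 180°.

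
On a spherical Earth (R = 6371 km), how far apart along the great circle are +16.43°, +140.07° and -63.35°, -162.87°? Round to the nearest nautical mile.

5469 nmi

Δλ = -162.87 − 140.07 = -302.94°; wrapped into (−180°, 180°]: 57.06°.
Δφ = -63.35 − 16.43 = -79.78°.
a = sin²(Δφ/2) + cos φ₁ · cos φ₂ · sin²(Δλ/2) = 0.509428.
c = 2·atan2(√a, √(1−a)) = 1.58965 rad → d = 6371·c ≈ 10127.69 km ≈ 5468.51 nmi.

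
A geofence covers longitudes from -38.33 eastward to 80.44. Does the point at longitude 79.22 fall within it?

Yes

Band width going east from -38.33° to +80.44°: ((80.44 − -38.33) mod 360) = 118.77°.
Offset of +79.22° east of the west edge: ((79.22 − -38.33) mod 360) = 117.55°.
117.55° ≤ 118.77° ⇒ inside.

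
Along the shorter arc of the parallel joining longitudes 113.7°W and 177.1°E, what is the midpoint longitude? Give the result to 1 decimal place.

148.3°W

Signed shortest Δλ from -113.7° to +177.1° is -69.2°.
Midpoint longitude = -113.7° + (-69.2°)/2 = -113.7° − 34.6° = -148.3°.
(The naïve average (-113.7 + +177.1)/2 = 31.7° is on the wrong side of the globe.)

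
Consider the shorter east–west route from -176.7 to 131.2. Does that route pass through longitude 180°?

Yes

Naïve |131.2 − -176.7| = 307.9° > 180°, so the shorter arc goes the other way round — across 180°.
Signed shortest Δλ = ((131.2 − -176.7 + 180) mod 360) − 180 = -52.1°.
Going west by 52.1° from -176.7° passes through 180° before reaching +131.2°.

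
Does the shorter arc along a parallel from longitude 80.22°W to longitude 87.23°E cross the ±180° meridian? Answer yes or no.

No

Signed shortest Δλ = ((87.23 − -80.22 + 180) mod 360) − 180 = 167.45°.
Going east by 167.45° from -80.22° reaches +87.23° without touching 180°.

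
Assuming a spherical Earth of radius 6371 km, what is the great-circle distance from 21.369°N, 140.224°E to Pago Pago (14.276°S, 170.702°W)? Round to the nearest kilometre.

Δλ = -170.702 − 140.224 = -310.926°; wrapped into (−180°, 180°]: 49.074°.
Δφ = -14.276 − 21.369 = -35.645°.
a = sin²(Δφ/2) + cos φ₁ · cos φ₂ · sin²(Δλ/2) = 0.249321.
c = 2·atan2(√a, √(1−a)) = 1.04563 rad → d = 6371·c ≈ 6661.70 km.

6662 km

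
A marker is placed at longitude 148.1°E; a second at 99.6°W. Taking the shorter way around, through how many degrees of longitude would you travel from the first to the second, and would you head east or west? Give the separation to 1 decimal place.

Raw difference: -99.6 − 148.1 = -247.7°.
Normalise into (−180°, 180°]: -247.7° + 360° = 112.3°.
Positive ⇒ the second point lies to the east; separation 112.3°.

112.3° east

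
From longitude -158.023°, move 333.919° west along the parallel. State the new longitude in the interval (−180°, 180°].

-131.942°

Start at -158.023°; shift −333.919° → -491.942°.
-491.942° lies outside (−180°, 180°]; add 360° → -131.942°.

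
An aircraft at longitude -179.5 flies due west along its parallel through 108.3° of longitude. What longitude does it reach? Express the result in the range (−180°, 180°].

+72.2°

Start at -179.5°; shift −108.3° → -287.8°.
-287.8° lies outside (−180°, 180°]; add 360° → +72.2°.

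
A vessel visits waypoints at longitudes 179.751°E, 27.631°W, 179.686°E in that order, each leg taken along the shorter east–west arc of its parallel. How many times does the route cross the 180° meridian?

2

Leg 1: +179.751° → -27.631°, shortest Δλ = 152.618° (east) — crosses 180°.
Leg 2: -27.631° → +179.686°, shortest Δλ = -152.683° (west) — crosses 180°.
Total crossings: 2.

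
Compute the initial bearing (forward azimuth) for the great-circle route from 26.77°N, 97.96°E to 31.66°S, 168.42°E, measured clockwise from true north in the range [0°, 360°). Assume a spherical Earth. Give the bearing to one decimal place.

126.7°

Δλ = 168.42 − 97.96 = 70.46°.
θ = atan2( sin Δλ · cos φ₂ , cos φ₁ · sin φ₂ − sin φ₁ · cos φ₂ · cos Δλ )
  = atan2(0.80216, -0.59685) = 126.651° → normalised to [0°, 360°): 126.651°.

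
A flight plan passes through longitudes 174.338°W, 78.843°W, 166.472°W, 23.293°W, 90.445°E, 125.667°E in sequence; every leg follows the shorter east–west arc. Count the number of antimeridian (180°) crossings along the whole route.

0

Leg 1: -174.338° → -78.843°, shortest Δλ = 95.495° (east) — does not cross 180°.
Leg 2: -78.843° → -166.472°, shortest Δλ = -87.629° (west) — does not cross 180°.
Leg 3: -166.472° → -23.293°, shortest Δλ = 143.179° (east) — does not cross 180°.
Leg 4: -23.293° → +90.445°, shortest Δλ = 113.738° (east) — does not cross 180°.
Leg 5: +90.445° → +125.667°, shortest Δλ = 35.222° (east) — does not cross 180°.
Total crossings: 0.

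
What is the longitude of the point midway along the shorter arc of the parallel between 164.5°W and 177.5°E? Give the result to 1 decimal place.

Signed shortest Δλ from -164.5° to +177.5° is -18.0°.
Midpoint longitude = -164.5° + (-18.0°)/2 = -164.5° − 9.0° = -173.5°.
(The naïve average (-164.5 + +177.5)/2 = 6.5° is on the wrong side of the globe.)

173.5°W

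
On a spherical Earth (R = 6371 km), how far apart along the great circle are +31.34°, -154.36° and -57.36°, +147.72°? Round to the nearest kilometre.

11247 km

Δλ = 147.72 − -154.36 = 302.08°; wrapped into (−180°, 180°]: -57.92°.
Δφ = -57.36 − 31.34 = -88.70°.
a = sin²(Δφ/2) + cos φ₁ · cos φ₂ · sin²(Δλ/2) = 0.596658.
c = 2·atan2(√a, √(1−a)) = 1.76534 rad → d = 6371·c ≈ 11246.97 km.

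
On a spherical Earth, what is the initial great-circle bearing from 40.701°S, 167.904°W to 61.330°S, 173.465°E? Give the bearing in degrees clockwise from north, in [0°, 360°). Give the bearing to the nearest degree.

203°

Δλ = 173.465 − -167.904 = 341.369°; wrapped into (−180°, 180°]: -18.631°.
θ = atan2( sin Δλ · cos φ₂ , cos φ₁ · sin φ₂ − sin φ₁ · cos φ₂ · cos Δλ )
  = atan2(-0.15327, -0.36871) = -157.428° → normalised to [0°, 360°): 202.572°.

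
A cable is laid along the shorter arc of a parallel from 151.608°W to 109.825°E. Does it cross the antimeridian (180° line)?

Yes

Naïve |109.825 − -151.608| = 261.433° > 180°, so the shorter arc goes the other way round — across 180°.
Signed shortest Δλ = ((109.825 − -151.608 + 180) mod 360) − 180 = -98.567°.
Going west by 98.567° from -151.608° passes through 180° before reaching +109.825°.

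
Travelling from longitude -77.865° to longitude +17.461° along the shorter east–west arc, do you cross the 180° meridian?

No

Signed shortest Δλ = ((17.461 − -77.865 + 180) mod 360) − 180 = 95.326°.
Going east by 95.326° from -77.865° reaches +17.461° without touching 180°.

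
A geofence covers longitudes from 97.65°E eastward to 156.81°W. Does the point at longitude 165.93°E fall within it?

Band width going east from +97.65° to -156.81°: ((-156.81 − 97.65) mod 360) = 105.54°.
Offset of +165.93° east of the west edge: ((165.93 − 97.65) mod 360) = 68.28°.
68.28° ≤ 105.54° ⇒ inside.

Yes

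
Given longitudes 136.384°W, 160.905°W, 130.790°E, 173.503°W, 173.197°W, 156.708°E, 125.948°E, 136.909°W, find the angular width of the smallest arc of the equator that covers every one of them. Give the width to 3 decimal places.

97.668°

Sort the longitudes: -173.503°, -173.197°, -160.905°, -136.909°, -136.384°, +125.948°, +130.790°, +156.708°.
Eastward gaps between consecutive values (wrapping around): 0.306°, 12.292°, 23.996°, 0.525°, 262.332°, 4.842°, 25.918°, 29.789°.
Largest gap = 262.332° ⇒ minimal covering band is its complement: 360° − 262.332° = 97.668°.
Band runs from +125.948° eastward to -136.384°, crossing the antimeridian.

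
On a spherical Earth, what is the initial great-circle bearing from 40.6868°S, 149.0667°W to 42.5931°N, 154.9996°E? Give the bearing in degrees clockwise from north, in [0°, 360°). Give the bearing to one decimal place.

Δλ = 154.9996 − -149.0667 = 304.0663°; wrapped into (−180°, 180°]: -55.9337°.
θ = atan2( sin Δλ · cos φ₂ , cos φ₁ · sin φ₂ − sin φ₁ · cos φ₂ · cos Δλ )
  = atan2(-0.60984, 0.78203) = -37.948° → normalised to [0°, 360°): 322.052°.

322.1°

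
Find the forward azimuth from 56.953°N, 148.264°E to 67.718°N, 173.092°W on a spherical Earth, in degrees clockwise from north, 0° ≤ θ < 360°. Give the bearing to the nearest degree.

43°

Δλ = -173.092 − 148.264 = -321.356°; wrapped into (−180°, 180°]: 38.644°.
θ = atan2( sin Δλ · cos φ₂ , cos φ₁ · sin φ₂ − sin φ₁ · cos φ₂ · cos Δλ )
  = atan2(0.23678, 0.25637) = 42.725° → normalised to [0°, 360°): 42.725°.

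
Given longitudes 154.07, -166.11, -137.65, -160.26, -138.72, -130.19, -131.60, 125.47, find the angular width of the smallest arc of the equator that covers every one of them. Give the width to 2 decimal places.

104.34°

Sort the longitudes: -166.11°, -160.26°, -138.72°, -137.65°, -131.60°, -130.19°, +125.47°, +154.07°.
Eastward gaps between consecutive values (wrapping around): 5.85°, 21.54°, 1.07°, 6.05°, 1.41°, 255.66°, 28.60°, 39.82°.
Largest gap = 255.66° ⇒ minimal covering band is its complement: 360° − 255.66° = 104.34°.
Band runs from +125.47° eastward to -130.19°, crossing the antimeridian.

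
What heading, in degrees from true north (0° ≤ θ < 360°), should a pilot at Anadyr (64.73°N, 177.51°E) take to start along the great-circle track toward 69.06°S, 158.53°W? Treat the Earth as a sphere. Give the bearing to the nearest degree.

Δλ = -158.53 − 177.51 = -336.04°; wrapped into (−180°, 180°]: 23.96°.
θ = atan2( sin Δλ · cos φ₂ , cos φ₁ · sin φ₂ − sin φ₁ · cos φ₂ · cos Δλ )
  = atan2(0.14514, -0.69403) = 168.189° → normalised to [0°, 360°): 168.189°.

168°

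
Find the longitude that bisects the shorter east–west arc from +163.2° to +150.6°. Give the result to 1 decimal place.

+156.9°

Signed shortest Δλ from +163.2° to +150.6° is -12.6°.
Midpoint longitude = +163.2° + (-12.6°)/2 = +163.2° − 6.3° = +156.9°.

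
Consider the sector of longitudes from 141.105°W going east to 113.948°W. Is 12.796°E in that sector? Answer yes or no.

Band width going east from -141.105° to -113.948°: ((-113.948 − -141.105) mod 360) = 27.157°.
Offset of +12.796° east of the west edge: ((12.796 − -141.105) mod 360) = 153.901°.
153.901° > 27.157° ⇒ outside.

No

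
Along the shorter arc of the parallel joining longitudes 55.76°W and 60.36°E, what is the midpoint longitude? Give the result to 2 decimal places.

2.30°E

Signed shortest Δλ from -55.76° to +60.36° is +116.12°.
Midpoint longitude = -55.76° + (+116.12°)/2 = -55.76° + 58.06° = +2.30°.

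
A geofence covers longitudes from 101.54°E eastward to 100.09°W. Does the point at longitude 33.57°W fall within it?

Band width going east from +101.54° to -100.09°: ((-100.09 − 101.54) mod 360) = 158.37°.
Offset of -33.57° east of the west edge: ((-33.57 − 101.54) mod 360) = 224.89°.
224.89° > 158.37° ⇒ outside.

No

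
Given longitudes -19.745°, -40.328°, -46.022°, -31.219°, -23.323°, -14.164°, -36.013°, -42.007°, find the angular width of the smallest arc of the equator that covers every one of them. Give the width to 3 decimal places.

Sort the longitudes: -46.022°, -42.007°, -40.328°, -36.013°, -31.219°, -23.323°, -19.745°, -14.164°.
Eastward gaps between consecutive values (wrapping around): 4.015°, 1.679°, 4.315°, 4.794°, 7.896°, 3.578°, 5.581°, 328.142°.
Largest gap = 328.142° ⇒ minimal covering band is its complement: 360° − 328.142° = 31.858°.
Band runs from -46.022° eastward to -14.164°.

31.858°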